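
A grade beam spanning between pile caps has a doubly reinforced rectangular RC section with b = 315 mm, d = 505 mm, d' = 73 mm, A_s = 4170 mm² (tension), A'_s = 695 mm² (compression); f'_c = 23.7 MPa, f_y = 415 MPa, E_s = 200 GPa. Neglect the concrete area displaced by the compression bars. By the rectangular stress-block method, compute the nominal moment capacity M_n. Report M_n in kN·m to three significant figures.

Assume both tension and compression steel yield.
Net tension couple steel: A_s − A'_s = 3475 mm².
a = (A_s − A'_s) f_y / (0.85 f'_c b) = 1442125/(0.85 × 23.7 × 315) = 227.26 mm.
c = a/β₁ = 227.26/0.85 = 267.36 mm; ε'_s = 0.003(c − d')/c = 0.0022 ≥ f_y/E_s = 0.0021, so compression steel does yield.
M_n = (A_s − A'_s) f_y (d − a/2) + A'_s f_y (d − d') = [1442125 × (505 − 113.63) + 288425 × (505 − 73)] × 10⁻⁶ = 564.40 + 124.60 = 689.00 kN·m.

M_n ≈ 689 kN·m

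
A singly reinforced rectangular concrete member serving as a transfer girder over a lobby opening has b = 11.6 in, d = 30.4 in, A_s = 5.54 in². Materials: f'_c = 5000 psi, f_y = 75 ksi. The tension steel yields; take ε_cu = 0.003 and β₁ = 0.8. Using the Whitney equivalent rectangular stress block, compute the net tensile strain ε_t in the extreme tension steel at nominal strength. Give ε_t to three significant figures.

ε_t ≈ 0.00566

a = A_s f_y/(0.85 f'_c b) = 8.428 in.
β₁ = 0.8, so c = a/β₁ = 8.428/0.8 = 10.535 in.
From the linear strain diagram with ε_cu = 0.003: ε_t = 0.003 (d − c)/c = 0.003 × (30.4 − 10.535)/10.535 = 0.00566.
Since ε_t ≥ 0.005, the section is tension-controlled.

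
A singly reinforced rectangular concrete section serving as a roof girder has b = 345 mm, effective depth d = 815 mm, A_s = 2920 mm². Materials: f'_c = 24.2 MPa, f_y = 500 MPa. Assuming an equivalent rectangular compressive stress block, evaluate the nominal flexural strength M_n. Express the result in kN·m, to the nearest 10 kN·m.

M_n ≈ 1040 kN·m

T = A_s f_y = 2920 × 500 = 1460000 N = 1460 kN.
From C = T: a = T/(0.85 f'_c b) = 1460000/(0.85 × 24.2 × 345) = 205.73 mm.
M_n = T(d − a/2) = 1460 kN × (815 − 102.865) mm = 1039.72 kN·m.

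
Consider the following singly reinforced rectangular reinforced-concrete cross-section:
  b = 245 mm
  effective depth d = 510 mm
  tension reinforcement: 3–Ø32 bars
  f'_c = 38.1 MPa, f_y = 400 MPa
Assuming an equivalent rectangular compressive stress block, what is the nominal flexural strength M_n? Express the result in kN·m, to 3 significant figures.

M_n ≈ 433 kN·m

A_s = 3 × 804 = 2412 mm².
T = A_s f_y = 2412 × 400 = 964800 N = 964.8 kN.
From C = T: a = T/(0.85 f'_c b) = 964800/(0.85 × 38.1 × 245) = 121.60 mm.
M_n = T(d − a/2) = 964.8 kN × (510 − 60.8) mm = 433.39 kN·m.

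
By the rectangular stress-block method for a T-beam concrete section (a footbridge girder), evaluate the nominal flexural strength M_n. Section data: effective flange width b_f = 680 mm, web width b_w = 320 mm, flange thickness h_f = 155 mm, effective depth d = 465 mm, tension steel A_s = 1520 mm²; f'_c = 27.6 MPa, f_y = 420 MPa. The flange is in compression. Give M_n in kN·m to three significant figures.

M_n ≈ 284 kN·m

Tension: T = A_s f_y = 1520 × 420 = 638400 N.
Try a within the flange: a = T/(0.85 f'_c b_f) = 638400/(0.85 × 27.6 × 680) = 40.02 mm.
Since a = 40.02 ≤ h_f = 155 mm, the stress block lies entirely in the flange; analyse as a rectangular beam of width b_f.
M_n = T(d − a/2) = 638400 × (465 − 20.01) = 284.08 × 10⁶ N·mm.
M_n = 284.08 kN·m.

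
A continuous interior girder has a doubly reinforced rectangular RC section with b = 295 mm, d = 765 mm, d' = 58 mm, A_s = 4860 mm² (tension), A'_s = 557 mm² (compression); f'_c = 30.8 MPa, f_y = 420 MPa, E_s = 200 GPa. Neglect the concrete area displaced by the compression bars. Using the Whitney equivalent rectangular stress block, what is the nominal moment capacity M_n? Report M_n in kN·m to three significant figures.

M_n ≈ 1340 kN·m

Assume both tension and compression steel yield.
Net tension couple steel: A_s − A'_s = 4303 mm².
a = (A_s − A'_s) f_y / (0.85 f'_c b) = 1807260/(0.85 × 30.8 × 295) = 234.01 mm.
c = a/β₁ = 234.01/0.83 = 281.94 mm; ε'_s = 0.003(c − d')/c = 0.0024 ≥ f_y/E_s = 0.0021, so compression steel does yield.
M_n = (A_s − A'_s) f_y (d − a/2) + A'_s f_y (d − d') = [1807260 × (765 − 117.005) + 233940 × (765 − 58)] × 10⁻⁶ = 1171.10 + 165.40 = 1336.50 kN·m.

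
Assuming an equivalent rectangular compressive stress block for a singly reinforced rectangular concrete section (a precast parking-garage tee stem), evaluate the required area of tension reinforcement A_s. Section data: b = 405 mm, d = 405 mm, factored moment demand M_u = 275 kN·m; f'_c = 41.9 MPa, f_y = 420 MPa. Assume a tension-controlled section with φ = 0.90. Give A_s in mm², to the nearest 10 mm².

M_n = M_u/φ = 275/0.90 = 305.556 kN·m.
With M_n = 0.85 f'_c a b (d − a/2), solve the quadratic for a:
a = d − √(d² − 2M_n/(0.85 f'_c b)) = 405 − √(405² − 2 × 305.556×10⁶/(0.85 × 41.9 × 405)) = 56.21 mm.
A_s = 0.85 f'_c a b / f_y = 0.85 × 41.9 × 56.21 × 405 / 420 = 1930.4 mm².

A_s ≈ 1930 mm²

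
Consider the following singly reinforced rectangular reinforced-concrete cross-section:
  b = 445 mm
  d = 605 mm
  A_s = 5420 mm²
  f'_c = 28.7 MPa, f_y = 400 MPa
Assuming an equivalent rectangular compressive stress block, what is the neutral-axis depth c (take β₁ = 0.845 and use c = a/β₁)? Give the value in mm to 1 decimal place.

c ≈ 236.3 mm

T = A_s f_y = 5420 × 400 = 2168000 N = 2168 kN.
Setting C = 0.85 f'_c a b equal to T: a = 2168000/(0.85 × 28.7 × 445) = 199.709 mm.
With β₁ = 0.845, c = a/β₁ = 199.709/0.845 = 236.3 mm.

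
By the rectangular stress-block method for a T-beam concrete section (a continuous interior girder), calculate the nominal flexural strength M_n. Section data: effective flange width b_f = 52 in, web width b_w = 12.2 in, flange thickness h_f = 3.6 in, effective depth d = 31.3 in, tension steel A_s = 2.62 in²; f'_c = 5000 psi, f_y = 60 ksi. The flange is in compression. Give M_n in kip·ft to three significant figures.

M_n ≈ 405 kip·ft

Tension: T = A_s f_y = 2.62 × 60 = 157.2 kips.
Try a within the flange: a = T/(0.85 f'_c b_f) = 157.2/(0.85 × 5 × 52) = 0.711 in.
Since a = 0.711 ≤ h_f = 3.6 in, the stress block lies entirely in the flange; analyse as a rectangular beam of width b_f.
M_n = T(d − a/2) = 157.2 × (31.3 − 0.3555) = 4864.5 kip·in.
M_n = 4864.5/12 = 405.38 kip·ft.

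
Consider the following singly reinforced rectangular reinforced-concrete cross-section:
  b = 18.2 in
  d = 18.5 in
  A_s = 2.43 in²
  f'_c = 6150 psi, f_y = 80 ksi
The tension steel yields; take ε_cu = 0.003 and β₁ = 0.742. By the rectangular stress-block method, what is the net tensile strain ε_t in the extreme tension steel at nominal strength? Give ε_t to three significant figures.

ε_t ≈ 0.0172

a = A_s f_y/(0.85 f'_c b) = 2.043 in.
β₁ = 0.742, so c = a/β₁ = 2.043/0.742 = 2.753 in.
From the linear strain diagram with ε_cu = 0.003: ε_t = 0.003 (d − c)/c = 0.003 × (18.5 − 2.753)/2.753 = 0.0172.
Since ε_t ≥ 0.005, the section is tension-controlled.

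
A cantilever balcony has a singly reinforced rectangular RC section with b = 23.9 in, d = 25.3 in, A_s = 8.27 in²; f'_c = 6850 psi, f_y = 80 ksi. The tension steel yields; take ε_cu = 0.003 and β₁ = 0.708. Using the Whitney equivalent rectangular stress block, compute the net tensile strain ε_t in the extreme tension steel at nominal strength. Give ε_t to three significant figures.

ε_t ≈ 0.00830

a = A_s f_y/(0.85 f'_c b) = 4.754 in.
β₁ = 0.708, so c = a/β₁ = 4.754/0.708 = 6.715 in.
From the linear strain diagram with ε_cu = 0.003: ε_t = 0.003 (d − c)/c = 0.003 × (25.3 − 6.715)/6.715 = 0.00830.
Since ε_t ≥ 0.005, the section is tension-controlled.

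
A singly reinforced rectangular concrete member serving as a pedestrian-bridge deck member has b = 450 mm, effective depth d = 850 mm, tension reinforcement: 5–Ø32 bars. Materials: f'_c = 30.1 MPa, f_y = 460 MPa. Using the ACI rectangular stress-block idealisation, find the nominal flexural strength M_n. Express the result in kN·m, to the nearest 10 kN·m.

A_s = 5 × 804 = 4020 mm².
T = A_s f_y = 4020 × 460 = 1849200 N = 1849.2 kN.
From C = T: a = T/(0.85 f'_c b) = 1849200/(0.85 × 30.1 × 450) = 160.61 mm.
M_n = T(d − a/2) = 1849.2 kN × (850 − 80.305) mm = 1423.32 kN·m.

M_n ≈ 1420 kN·m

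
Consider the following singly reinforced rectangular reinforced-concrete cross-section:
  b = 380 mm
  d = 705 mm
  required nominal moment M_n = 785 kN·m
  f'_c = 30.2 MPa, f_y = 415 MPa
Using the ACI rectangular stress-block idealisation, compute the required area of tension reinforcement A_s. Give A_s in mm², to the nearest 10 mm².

With M_n = 0.85 f'_c a b (d − a/2), solve the quadratic for a:
a = d − √(d² − 2M_n/(0.85 f'_c b)) = 705 − √(705² − 2 × 785×10⁶/(0.85 × 30.2 × 380)) = 125.28 mm.
A_s = 0.85 f'_c a b / f_y = 0.85 × 30.2 × 125.28 × 380 / 415 = 2944.7 mm².

A_s ≈ 2940 mm²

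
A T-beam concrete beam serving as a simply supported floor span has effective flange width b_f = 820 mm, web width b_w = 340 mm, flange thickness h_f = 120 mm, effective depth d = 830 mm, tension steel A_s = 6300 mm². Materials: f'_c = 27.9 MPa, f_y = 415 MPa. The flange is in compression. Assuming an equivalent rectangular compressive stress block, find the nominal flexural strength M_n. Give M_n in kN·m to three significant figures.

M_n ≈ 1990 kN·m

Tension: T = A_s f_y = 6300 × 415 = 2614500 N.
Try a within the flange: a = T/(0.85 f'_c b_f) = 2614500/(0.85 × 27.9 × 820) = 134.45 mm.
a = 134.45 > h_f = 120 mm: the block extends into the web. Split into flange-overhang and web parts.
C_f = 0.85 f'_c (b_f − b_w) h_f = 0.85 × 27.9 × (820 − 340) × 120 = 1365984 N.
Remaining web compression depth: a_w = (T − C_f)/(0.85 f'_c b_w) = (2614500 − 1365984)/(0.85 × 27.9 × 340) = 154.84 mm.
M_n = C_f(d − h_f/2) + (T − C_f)(d − a_w/2) = 1365984 × (830 − 60) + 1248516 × (830 − 77.42) = 1051.81 + 939.61 = 1991.42 × 10⁶ N·mm.
M_n = 1991.42 kN·m.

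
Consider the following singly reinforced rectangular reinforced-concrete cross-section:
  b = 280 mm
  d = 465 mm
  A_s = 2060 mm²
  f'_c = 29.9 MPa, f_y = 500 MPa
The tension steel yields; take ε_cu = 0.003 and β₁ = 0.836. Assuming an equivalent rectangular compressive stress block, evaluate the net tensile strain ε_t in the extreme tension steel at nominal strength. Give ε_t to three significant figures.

a = A_s f_y/(0.85 f'_c b) = 144.74 mm.
β₁ = 0.836, so c = a/β₁ = 144.74/0.836 = 173.13 mm.
From the linear strain diagram with ε_cu = 0.003: ε_t = 0.003 (d − c)/c = 0.003 × (465 − 173.13)/173.13 = 0.00506.
Since ε_t ≥ 0.005, the section is tension-controlled.

ε_t ≈ 0.00506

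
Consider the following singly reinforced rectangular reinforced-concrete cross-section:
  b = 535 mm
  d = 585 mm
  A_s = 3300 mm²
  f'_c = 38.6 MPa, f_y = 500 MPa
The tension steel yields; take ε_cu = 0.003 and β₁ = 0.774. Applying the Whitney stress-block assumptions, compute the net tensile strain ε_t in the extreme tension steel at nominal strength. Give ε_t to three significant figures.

a = A_s f_y/(0.85 f'_c b) = 94.00 mm.
β₁ = 0.774, so c = a/β₁ = 94.00/0.774 = 121.45 mm.
From the linear strain diagram with ε_cu = 0.003: ε_t = 0.003 (d − c)/c = 0.003 × (585 − 121.45)/121.45 = 0.0115.
Since ε_t ≥ 0.005, the section is tension-controlled.

ε_t ≈ 0.0115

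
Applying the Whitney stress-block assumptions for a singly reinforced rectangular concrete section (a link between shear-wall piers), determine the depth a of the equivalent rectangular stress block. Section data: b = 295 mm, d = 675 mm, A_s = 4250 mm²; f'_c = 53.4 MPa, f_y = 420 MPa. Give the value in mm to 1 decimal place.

a ≈ 133.3 mm

T = A_s f_y = 4250 × 420 = 1785000 N = 1785 kN.
Setting C = 0.85 f'_c a b equal to T: a = 1785000/(0.85 × 53.4 × 295) = 133.3 mm.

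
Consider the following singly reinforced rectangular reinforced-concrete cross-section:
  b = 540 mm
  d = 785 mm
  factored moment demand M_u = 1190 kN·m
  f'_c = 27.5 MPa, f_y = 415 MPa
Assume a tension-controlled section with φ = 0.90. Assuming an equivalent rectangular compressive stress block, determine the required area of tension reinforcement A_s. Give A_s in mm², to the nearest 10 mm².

A_s ≈ 4480 mm²

M_n = M_u/φ = 1190/0.90 = 1322.22 kN·m.
With M_n = 0.85 f'_c a b (d − a/2), solve the quadratic for a:
a = d − √(d² − 2M_n/(0.85 f'_c b)) = 785 − √(785² − 2 × 1322.22×10⁶/(0.85 × 27.5 × 540)) = 147.25 mm.
A_s = 0.85 f'_c a b / f_y = 0.85 × 27.5 × 147.25 × 540 / 415 = 4478.7 mm².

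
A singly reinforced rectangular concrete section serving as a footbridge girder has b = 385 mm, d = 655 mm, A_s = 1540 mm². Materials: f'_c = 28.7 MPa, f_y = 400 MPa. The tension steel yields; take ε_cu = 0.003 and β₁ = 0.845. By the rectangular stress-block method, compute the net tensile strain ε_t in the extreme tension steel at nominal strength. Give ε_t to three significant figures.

a = A_s f_y/(0.85 f'_c b) = 65.59 mm.
β₁ = 0.845, so c = a/β₁ = 65.59/0.845 = 77.62 mm.
From the linear strain diagram with ε_cu = 0.003: ε_t = 0.003 (d − c)/c = 0.003 × (655 − 77.62)/77.62 = 0.0223.
Since ε_t ≥ 0.005, the section is tension-controlled.

ε_t ≈ 0.0223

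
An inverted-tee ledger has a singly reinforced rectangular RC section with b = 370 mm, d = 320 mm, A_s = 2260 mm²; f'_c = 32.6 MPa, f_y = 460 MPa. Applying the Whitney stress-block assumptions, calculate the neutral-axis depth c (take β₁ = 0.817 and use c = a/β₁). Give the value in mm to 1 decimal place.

c ≈ 124.1 mm

T = A_s f_y = 2260 × 460 = 1039600 N = 1039.6 kN.
Setting C = 0.85 f'_c a b equal to T: a = 1039600/(0.85 × 32.6 × 370) = 101.398 mm.
With β₁ = 0.817, c = a/β₁ = 101.398/0.817 = 124.1 mm.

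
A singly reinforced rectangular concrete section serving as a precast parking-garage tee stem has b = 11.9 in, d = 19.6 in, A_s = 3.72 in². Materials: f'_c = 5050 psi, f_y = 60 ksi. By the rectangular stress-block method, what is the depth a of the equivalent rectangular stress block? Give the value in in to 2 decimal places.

a ≈ 4.37 in

T = A_s f_y = 3.72 × 60 = 223.2 kips.
a = T/(0.85 f'_c b) = 223.2/(0.85 × 5.05 × 11.9) = 4.37 in.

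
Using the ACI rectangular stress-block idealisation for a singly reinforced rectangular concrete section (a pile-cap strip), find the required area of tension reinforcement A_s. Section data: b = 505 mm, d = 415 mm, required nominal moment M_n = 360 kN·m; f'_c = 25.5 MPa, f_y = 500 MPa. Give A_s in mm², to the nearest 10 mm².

With M_n = 0.85 f'_c a b (d − a/2), solve the quadratic for a:
a = d − √(d² − 2M_n/(0.85 f'_c b)) = 415 − √(415² − 2 × 360×10⁶/(0.85 × 25.5 × 505)) = 88.74 mm.
A_s = 0.85 f'_c a b / f_y = 0.85 × 25.5 × 88.74 × 505 / 500 = 1942.7 mm².

A_s ≈ 1940 mm²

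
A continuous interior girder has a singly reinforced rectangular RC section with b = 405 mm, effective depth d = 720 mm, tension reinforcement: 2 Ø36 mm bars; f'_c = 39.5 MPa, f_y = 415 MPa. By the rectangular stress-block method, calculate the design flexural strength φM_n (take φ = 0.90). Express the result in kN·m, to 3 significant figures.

φM_n ≈ 524 kN·m

A_s = 2 × 1018 = 2036 mm².
T = A_s f_y = 2036 × 415 = 844940 N = 844.94 kN.
From C = T: a = T/(0.85 f'_c b) = 844940/(0.85 × 39.5 × 405) = 62.14 mm.
M_n = T(d − a/2) = 844.94 kN × (720 − 31.07) mm = 582.10 kN·m.
φM_n = 0.90 × 582.10 = 523.89 kN·m.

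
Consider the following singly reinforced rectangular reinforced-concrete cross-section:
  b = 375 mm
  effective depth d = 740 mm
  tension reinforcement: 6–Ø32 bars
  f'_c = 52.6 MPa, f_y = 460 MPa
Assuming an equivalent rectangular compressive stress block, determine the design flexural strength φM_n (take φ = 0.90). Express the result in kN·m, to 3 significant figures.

φM_n ≈ 1350 kN·m

A_s = 6 × 804 = 4824 mm².
T = A_s f_y = 4824 × 460 = 2219040 N = 2219.04 kN.
From C = T: a = T/(0.85 f'_c b) = 2219040/(0.85 × 52.6 × 375) = 132.35 mm.
M_n = T(d − a/2) = 2219.04 kN × (740 − 66.175) mm = 1495.24 kN·m.
φM_n = 0.90 × 1495.24 = 1345.72 kN·m.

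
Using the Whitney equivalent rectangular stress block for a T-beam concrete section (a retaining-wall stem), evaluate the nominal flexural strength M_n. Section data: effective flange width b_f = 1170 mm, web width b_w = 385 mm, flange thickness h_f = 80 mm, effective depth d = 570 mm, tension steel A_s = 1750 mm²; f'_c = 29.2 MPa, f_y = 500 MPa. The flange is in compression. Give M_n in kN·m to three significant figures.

Tension: T = A_s f_y = 1750 × 500 = 875000 N.
Try a within the flange: a = T/(0.85 f'_c b_f) = 875000/(0.85 × 29.2 × 1170) = 30.13 mm.
Since a = 30.13 ≤ h_f = 80 mm, the stress block lies entirely in the flange; analyse as a rectangular beam of width b_f.
M_n = T(d − a/2) = 875000 × (570 − 15.065) = 485.57 × 10⁶ N·mm.
M_n = 485.57 kN·m.

M_n ≈ 486 kN·m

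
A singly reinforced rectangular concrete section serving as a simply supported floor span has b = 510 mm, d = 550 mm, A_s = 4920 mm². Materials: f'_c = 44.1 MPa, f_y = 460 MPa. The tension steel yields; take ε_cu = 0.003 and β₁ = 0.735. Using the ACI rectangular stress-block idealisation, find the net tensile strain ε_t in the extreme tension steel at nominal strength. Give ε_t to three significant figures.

ε_t ≈ 0.00724

a = A_s f_y/(0.85 f'_c b) = 118.38 mm.
β₁ = 0.735, so c = a/β₁ = 118.38/0.735 = 161.06 mm.
From the linear strain diagram with ε_cu = 0.003: ε_t = 0.003 (d − c)/c = 0.003 × (550 − 161.06)/161.06 = 0.00724.
Since ε_t ≥ 0.005, the section is tension-controlled.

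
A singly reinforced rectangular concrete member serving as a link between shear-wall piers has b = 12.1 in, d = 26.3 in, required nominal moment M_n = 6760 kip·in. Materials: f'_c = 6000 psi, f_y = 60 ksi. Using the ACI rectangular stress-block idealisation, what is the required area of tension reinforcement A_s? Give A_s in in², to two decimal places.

From M_n = 0.85 f'_c a b (d − a/2):
a = d − √(d² − 2M_n/(0.85 f'_c b)) = 26.3 − √(26.3² − 2 × 6760/(0.85 × 6 × 12.1)) = 4.561 in.
A_s = 0.85 f'_c a b / f_y = 0.85 × 6 × 4.561 × 12.1 / 60 = 4.691 in².

A_s ≈ 4.69 in²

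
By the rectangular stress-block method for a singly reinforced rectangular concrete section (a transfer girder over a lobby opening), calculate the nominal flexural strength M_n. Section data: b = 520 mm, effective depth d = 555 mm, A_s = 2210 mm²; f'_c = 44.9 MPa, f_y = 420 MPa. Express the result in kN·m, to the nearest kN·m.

M_n ≈ 493 kN·m

T = A_s f_y = 2210 × 420 = 928200 N = 928.2 kN.
From C = T: a = T/(0.85 f'_c b) = 928200/(0.85 × 44.9 × 520) = 46.77 mm.
M_n = T(d − a/2) = 928.2 kN × (555 − 23.385) mm = 493.45 kN·m.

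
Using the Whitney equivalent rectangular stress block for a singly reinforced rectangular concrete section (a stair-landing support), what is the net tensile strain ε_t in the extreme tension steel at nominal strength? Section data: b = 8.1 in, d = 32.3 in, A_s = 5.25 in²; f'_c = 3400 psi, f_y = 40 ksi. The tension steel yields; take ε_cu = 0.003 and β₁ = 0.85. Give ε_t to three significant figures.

a = A_s f_y/(0.85 f'_c b) = 8.971 in.
β₁ = 0.85, so c = a/β₁ = 8.971/0.85 = 10.554 in.
From the linear strain diagram with ε_cu = 0.003: ε_t = 0.003 (d − c)/c = 0.003 × (32.3 − 10.554)/10.554 = 0.00618.
Since ε_t ≥ 0.005, the section is tension-controlled.

ε_t ≈ 0.00618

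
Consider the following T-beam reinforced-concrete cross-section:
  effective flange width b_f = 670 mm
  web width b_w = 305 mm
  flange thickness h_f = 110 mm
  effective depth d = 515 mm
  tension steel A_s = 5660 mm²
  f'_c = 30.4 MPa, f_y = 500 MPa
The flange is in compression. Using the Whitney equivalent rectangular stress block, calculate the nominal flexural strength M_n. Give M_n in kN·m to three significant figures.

M_n ≈ 1200 kN·m

Tension: T = A_s f_y = 5660 × 500 = 2830000 N.
Try a within the flange: a = T/(0.85 f'_c b_f) = 2830000/(0.85 × 30.4 × 670) = 163.46 mm.
a = 163.46 > h_f = 110 mm: the block extends into the web. Split into flange-overhang and web parts.
C_f = 0.85 f'_c (b_f − b_w) h_f = 0.85 × 30.4 × (670 − 305) × 110 = 1037476 N.
Remaining web compression depth: a_w = (T − C_f)/(0.85 f'_c b_w) = (2830000 − 1037476)/(0.85 × 30.4 × 305) = 227.44 mm.
M_n = C_f(d − h_f/2) + (T − C_f)(d − a_w/2) = 1037476 × (515 − 55) + 1792524 × (515 − 113.72) = 477.24 + 719.30 = 1196.54 × 10⁶ N·mm.
M_n = 1196.54 kN·m.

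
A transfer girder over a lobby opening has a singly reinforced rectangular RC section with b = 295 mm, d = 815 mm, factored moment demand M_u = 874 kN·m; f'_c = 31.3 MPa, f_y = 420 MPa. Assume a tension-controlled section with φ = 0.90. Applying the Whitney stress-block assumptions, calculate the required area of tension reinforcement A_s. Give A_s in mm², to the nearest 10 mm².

M_n = M_u/φ = 874/0.90 = 971.111 kN·m.
With M_n = 0.85 f'_c a b (d − a/2), solve the quadratic for a:
a = d − √(d² − 2M_n/(0.85 f'_c b)) = 815 − √(815² − 2 × 971.111×10⁶/(0.85 × 31.3 × 295)) = 169.43 mm.
A_s = 0.85 f'_c a b / f_y = 0.85 × 31.3 × 169.43 × 295 / 420 = 3166.1 mm².

A_s ≈ 3170 mm²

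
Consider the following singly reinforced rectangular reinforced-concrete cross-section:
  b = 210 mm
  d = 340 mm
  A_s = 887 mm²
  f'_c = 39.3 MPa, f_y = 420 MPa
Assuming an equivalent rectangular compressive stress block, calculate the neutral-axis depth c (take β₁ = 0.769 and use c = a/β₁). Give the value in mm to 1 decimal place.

T = A_s f_y = 887 × 420 = 372540 N = 372.54 kN.
Setting C = 0.85 f'_c a b equal to T: a = 372540/(0.85 × 39.3 × 210) = 53.106 mm.
With β₁ = 0.769, c = a/β₁ = 53.106/0.769 = 69.1 mm.

c ≈ 69.1 mm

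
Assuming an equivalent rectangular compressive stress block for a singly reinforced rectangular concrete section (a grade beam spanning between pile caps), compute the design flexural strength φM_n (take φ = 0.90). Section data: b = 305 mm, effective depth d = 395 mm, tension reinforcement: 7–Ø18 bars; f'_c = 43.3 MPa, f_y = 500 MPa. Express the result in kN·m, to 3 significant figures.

A_s = 7 × 254 = 1778 mm².
T = A_s f_y = 1778 × 500 = 889000 N = 889 kN.
From C = T: a = T/(0.85 f'_c b) = 889000/(0.85 × 43.3 × 305) = 79.19 mm.
M_n = T(d − a/2) = 889 kN × (395 − 39.595) mm = 315.96 kN·m.
φM_n = 0.90 × 315.96 = 284.36 kN·m.

φM_n ≈ 284 kN·m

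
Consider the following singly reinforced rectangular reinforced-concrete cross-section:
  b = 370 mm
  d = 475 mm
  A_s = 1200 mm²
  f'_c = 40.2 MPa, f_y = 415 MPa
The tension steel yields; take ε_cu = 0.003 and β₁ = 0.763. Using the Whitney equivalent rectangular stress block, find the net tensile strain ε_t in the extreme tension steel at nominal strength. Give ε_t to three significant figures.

a = A_s f_y/(0.85 f'_c b) = 39.39 mm.
β₁ = 0.763, so c = a/β₁ = 39.39/0.763 = 51.63 mm.
From the linear strain diagram with ε_cu = 0.003: ε_t = 0.003 (d − c)/c = 0.003 × (475 − 51.63)/51.63 = 0.0246.
Since ε_t ≥ 0.005, the section is tension-controlled.

ε_t ≈ 0.0246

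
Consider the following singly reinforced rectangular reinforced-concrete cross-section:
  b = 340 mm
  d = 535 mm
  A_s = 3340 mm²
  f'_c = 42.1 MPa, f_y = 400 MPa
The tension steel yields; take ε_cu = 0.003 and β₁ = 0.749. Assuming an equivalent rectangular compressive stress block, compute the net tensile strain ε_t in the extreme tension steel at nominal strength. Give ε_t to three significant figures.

ε_t ≈ 0.00795

a = A_s f_y/(0.85 f'_c b) = 109.81 mm.
β₁ = 0.749, so c = a/β₁ = 109.81/0.749 = 146.61 mm.
From the linear strain diagram with ε_cu = 0.003: ε_t = 0.003 (d − c)/c = 0.003 × (535 − 146.61)/146.61 = 0.00795.
Since ε_t ≥ 0.005, the section is tension-controlled.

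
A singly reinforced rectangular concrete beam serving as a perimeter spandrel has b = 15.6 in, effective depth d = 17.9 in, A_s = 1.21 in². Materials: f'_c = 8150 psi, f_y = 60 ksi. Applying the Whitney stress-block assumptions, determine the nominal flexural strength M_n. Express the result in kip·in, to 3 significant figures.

M_n ≈ 1280 kip·in

T = A_s f_y = 1.21 × 60 = 72.6 kips.
a = T/(0.85 f'_c b) = 72.6/(0.85 × 8.15 × 15.6) = 0.672 in.
M_n = T(d − a/2) = 72.6 × (17.9 − 0.336) = 1275.1 kip·in.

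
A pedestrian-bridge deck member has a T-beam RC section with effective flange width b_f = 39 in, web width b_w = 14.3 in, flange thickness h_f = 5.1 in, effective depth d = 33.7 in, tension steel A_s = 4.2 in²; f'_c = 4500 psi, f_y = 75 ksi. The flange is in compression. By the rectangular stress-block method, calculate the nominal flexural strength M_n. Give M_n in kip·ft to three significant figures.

M_n ≈ 857 kip·ft

Tension: T = A_s f_y = 4.2 × 75 = 315 kips.
Try a within the flange: a = T/(0.85 f'_c b_f) = 315/(0.85 × 4.5 × 39) = 2.112 in.
Since a = 2.112 ≤ h_f = 5.1 in, the stress block lies entirely in the flange; analyse as a rectangular beam of width b_f.
M_n = T(d − a/2) = 315 × (33.7 − 1.056) = 10282.9 kip·in.
M_n = 10282.9/12 = 856.91 kip·ft.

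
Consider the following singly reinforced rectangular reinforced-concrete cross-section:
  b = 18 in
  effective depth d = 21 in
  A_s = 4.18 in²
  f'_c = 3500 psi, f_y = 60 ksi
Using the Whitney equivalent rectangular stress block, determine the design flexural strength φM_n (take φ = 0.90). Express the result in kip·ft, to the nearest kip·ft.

φM_n ≈ 351 kip·ft

T = A_s f_y = 4.18 × 60 = 250.8 kips.
a = T/(0.85 f'_c b) = 250.8/(0.85 × 3.5 × 18) = 4.683 in.
M_n = T(d − a/2) = 250.8 × (21 − 2.3415) = 4679.6 kip·in = 4679.6/12 = 389.97 kip·ft.
φM_n = 0.90 × 389.97 = 350.97 kip·ft.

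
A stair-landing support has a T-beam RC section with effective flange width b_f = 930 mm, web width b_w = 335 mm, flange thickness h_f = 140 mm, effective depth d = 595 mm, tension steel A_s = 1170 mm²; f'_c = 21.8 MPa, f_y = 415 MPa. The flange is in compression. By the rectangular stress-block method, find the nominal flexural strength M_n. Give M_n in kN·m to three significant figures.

Tension: T = A_s f_y = 1170 × 415 = 485550 N.
Try a within the flange: a = T/(0.85 f'_c b_f) = 485550/(0.85 × 21.8 × 930) = 28.18 mm.
Since a = 28.18 ≤ h_f = 140 mm, the stress block lies entirely in the flange; analyse as a rectangular beam of width b_f.
M_n = T(d − a/2) = 485550 × (595 − 14.09) = 282.06 × 10⁶ N·mm.
M_n = 282.06 kN·m.

M_n ≈ 282 kN·m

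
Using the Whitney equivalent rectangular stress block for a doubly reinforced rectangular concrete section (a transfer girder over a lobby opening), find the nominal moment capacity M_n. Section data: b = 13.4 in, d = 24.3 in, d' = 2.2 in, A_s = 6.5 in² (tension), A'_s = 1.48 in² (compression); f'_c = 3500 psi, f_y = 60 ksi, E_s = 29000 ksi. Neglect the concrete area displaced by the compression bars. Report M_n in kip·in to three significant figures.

M_n ≈ 8140 kip·in

Assume both steels yield.
a = (A_s − A'_s) f_y/(0.85 f'_c b) = (6.5 − 1.48) × 60/(0.85 × 3.5 × 13.4) = 7.555 in.
c = a/β₁ = 7.555/0.85 = 8.888 in; ε'_s = 0.003(c − d')/c = 0.0023 ≥ ε_y = 0.0021, so the compression steel yields.
M_n = (A_s − A'_s) f_y (d − a/2) + A'_s f_y (d − d') = 301.2 × (24.3 − 3.7775) + 88.8 × (24.3 − 2.2) = 6181.4 + 1962.5 = 8143.9 kip·in.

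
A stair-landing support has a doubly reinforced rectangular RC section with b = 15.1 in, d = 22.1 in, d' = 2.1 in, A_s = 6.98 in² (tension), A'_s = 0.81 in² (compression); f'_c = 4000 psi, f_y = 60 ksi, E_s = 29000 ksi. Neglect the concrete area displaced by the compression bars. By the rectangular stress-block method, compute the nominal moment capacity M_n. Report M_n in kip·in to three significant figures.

M_n ≈ 7820 kip·in

Assume both steels yield.
a = (A_s − A'_s) f_y/(0.85 f'_c b) = (6.98 − 0.81) × 60/(0.85 × 4 × 15.1) = 7.211 in.
c = a/β₁ = 7.211/0.85 = 8.484 in; ε'_s = 0.003(c − d')/c = 0.0023 ≥ ε_y = 0.0021, so the compression steel yields.
M_n = (A_s − A'_s) f_y (d − a/2) + A'_s f_y (d − d') = 370.2 × (22.1 − 3.6055) + 48.6 × (22.1 − 2.1) = 6846.7 + 972.0 = 7818.7 kip·in.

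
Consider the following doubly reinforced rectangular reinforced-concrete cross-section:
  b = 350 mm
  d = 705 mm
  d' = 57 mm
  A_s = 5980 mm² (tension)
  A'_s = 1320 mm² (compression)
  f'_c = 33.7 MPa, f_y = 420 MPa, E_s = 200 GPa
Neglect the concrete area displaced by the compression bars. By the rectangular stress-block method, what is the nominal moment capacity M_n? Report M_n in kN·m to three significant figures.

M_n ≈ 1550 kN·m

Assume both tension and compression steel yield.
Net tension couple steel: A_s − A'_s = 4660 mm².
a = (A_s − A'_s) f_y / (0.85 f'_c b) = 1957200/(0.85 × 33.7 × 350) = 195.22 mm.
c = a/β₁ = 195.22/0.809 = 241.31 mm; ε'_s = 0.003(c − d')/c = 0.0023 ≥ f_y/E_s = 0.0021, so compression steel does yield.
M_n = (A_s − A'_s) f_y (d − a/2) + A'_s f_y (d − d') = [1957200 × (705 − 97.61) + 554400 × (705 − 57)] × 10⁻⁶ = 1188.78 + 359.25 = 1548.03 kN·m.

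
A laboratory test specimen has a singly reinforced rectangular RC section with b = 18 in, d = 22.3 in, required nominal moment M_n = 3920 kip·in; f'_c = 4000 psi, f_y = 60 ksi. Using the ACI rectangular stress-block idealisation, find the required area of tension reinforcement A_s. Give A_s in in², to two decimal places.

From M_n = 0.85 f'_c a b (d − a/2):
a = d − √(d² − 2M_n/(0.85 f'_c b)) = 22.3 − √(22.3² − 2 × 3920/(0.85 × 4 × 18)) = 3.086 in.
A_s = 0.85 f'_c a b / f_y = 0.85 × 4 × 3.086 × 18 / 60 = 3.148 in².

A_s ≈ 3.15 in²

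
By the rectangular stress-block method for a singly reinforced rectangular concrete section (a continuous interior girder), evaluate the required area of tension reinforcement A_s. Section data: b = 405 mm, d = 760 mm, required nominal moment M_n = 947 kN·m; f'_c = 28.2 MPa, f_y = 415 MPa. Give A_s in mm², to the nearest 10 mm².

A_s ≈ 3310 mm²

With M_n = 0.85 f'_c a b (d − a/2), solve the quadratic for a:
a = d − √(d² − 2M_n/(0.85 f'_c b)) = 760 − √(760² − 2 × 947×10⁶/(0.85 × 28.2 × 405)) = 141.53 mm.
A_s = 0.85 f'_c a b / f_y = 0.85 × 28.2 × 141.53 × 405 / 415 = 3310.7 mm².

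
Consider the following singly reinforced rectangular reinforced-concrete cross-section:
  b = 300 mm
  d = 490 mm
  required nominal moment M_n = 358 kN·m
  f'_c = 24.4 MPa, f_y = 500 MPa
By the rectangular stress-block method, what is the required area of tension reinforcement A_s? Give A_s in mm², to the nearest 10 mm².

A_s ≈ 1700 mm²

With M_n = 0.85 f'_c a b (d − a/2), solve the quadratic for a:
a = d − √(d² − 2M_n/(0.85 f'_c b)) = 490 − √(490² − 2 × 358×10⁶/(0.85 × 24.4 × 300)) = 136.41 mm.
A_s = 0.85 f'_c a b / f_y = 0.85 × 24.4 × 136.41 × 300 / 500 = 1697.5 mm².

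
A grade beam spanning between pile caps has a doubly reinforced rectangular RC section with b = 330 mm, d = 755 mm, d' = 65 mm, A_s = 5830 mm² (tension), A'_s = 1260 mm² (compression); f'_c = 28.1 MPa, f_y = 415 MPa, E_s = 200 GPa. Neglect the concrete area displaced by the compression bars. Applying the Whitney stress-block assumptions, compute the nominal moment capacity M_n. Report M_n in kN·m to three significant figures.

M_n ≈ 1560 kN·m

Assume both tension and compression steel yield.
Net tension couple steel: A_s − A'_s = 4570 mm².
a = (A_s − A'_s) f_y / (0.85 f'_c b) = 1896550/(0.85 × 28.1 × 330) = 240.62 mm.
c = a/β₁ = 240.62/0.849 = 283.42 mm; ε'_s = 0.003(c − d')/c = 0.0023 ≥ f_y/E_s = 0.0021, so compression steel does yield.
M_n = (A_s − A'_s) f_y (d − a/2) + A'_s f_y (d − d') = [1896550 × (755 − 120.31) + 522900 × (755 − 65)] × 10⁻⁶ = 1203.72 + 360.80 = 1564.52 kN·m.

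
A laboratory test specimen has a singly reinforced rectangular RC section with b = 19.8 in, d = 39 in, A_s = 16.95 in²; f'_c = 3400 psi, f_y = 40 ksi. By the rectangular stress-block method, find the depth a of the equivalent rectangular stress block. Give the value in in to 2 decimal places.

a ≈ 11.85 in

T = A_s f_y = 16.95 × 40 = 678 kips.
a = T/(0.85 f'_c b) = 678/(0.85 × 3.4 × 19.8) = 11.85 in.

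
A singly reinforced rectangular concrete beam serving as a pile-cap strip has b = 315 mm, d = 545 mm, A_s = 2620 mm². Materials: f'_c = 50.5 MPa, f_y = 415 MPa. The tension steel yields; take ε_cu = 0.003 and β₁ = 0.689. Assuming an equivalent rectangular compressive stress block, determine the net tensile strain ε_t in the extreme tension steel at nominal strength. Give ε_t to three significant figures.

ε_t ≈ 0.0110

a = A_s f_y/(0.85 f'_c b) = 80.41 mm.
β₁ = 0.689, so c = a/β₁ = 80.41/0.689 = 116.71 mm.
From the linear strain diagram with ε_cu = 0.003: ε_t = 0.003 (d − c)/c = 0.003 × (545 − 116.71)/116.71 = 0.0110.
Since ε_t ≥ 0.005, the section is tension-controlled.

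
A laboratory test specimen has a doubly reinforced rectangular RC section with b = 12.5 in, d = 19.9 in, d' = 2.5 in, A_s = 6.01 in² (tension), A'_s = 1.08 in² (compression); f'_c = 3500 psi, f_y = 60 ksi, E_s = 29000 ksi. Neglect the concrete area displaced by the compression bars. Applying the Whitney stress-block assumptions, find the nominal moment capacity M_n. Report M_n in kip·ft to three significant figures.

Assume both steels yield.
a = (A_s − A'_s) f_y/(0.85 f'_c b) = (6.01 − 1.08) × 60/(0.85 × 3.5 × 12.5) = 7.954 in.
c = a/β₁ = 7.954/0.85 = 9.358 in; ε'_s = 0.003(c − d')/c = 0.0022 ≥ ε_y = 0.0021, so the compression steel yields.
M_n = (A_s − A'_s) f_y (d − a/2) + A'_s f_y (d − d') = 295.8 × (19.9 − 3.977) + 64.8 × (19.9 − 2.5) = 4710.0 + 1127.5 = 5837.5 kip·in = 5837.5/12 = 486.46 kip·ft.

M_n ≈ 486 kip·ft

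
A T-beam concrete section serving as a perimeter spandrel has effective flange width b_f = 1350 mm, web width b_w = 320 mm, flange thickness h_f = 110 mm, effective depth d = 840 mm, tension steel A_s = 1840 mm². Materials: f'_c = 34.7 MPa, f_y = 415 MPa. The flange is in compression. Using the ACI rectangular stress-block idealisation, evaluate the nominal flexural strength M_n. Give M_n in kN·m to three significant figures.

Tension: T = A_s f_y = 1840 × 415 = 763600 N.
Try a within the flange: a = T/(0.85 f'_c b_f) = 763600/(0.85 × 34.7 × 1350) = 19.18 mm.
Since a = 19.18 ≤ h_f = 110 mm, the stress block lies entirely in the flange; analyse as a rectangular beam of width b_f.
M_n = T(d − a/2) = 763600 × (840 − 9.59) = 634.10 × 10⁶ N·mm.
M_n = 634.10 kN·m.

M_n ≈ 634 kN·m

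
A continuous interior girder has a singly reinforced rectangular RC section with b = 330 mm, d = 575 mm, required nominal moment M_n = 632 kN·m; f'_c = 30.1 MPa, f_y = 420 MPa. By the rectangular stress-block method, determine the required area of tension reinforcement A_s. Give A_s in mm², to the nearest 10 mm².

A_s ≈ 3010 mm²

With M_n = 0.85 f'_c a b (d − a/2), solve the quadratic for a:
a = d − √(d² − 2M_n/(0.85 f'_c b)) = 575 − √(575² − 2 × 632×10⁶/(0.85 × 30.1 × 330)) = 149.66 mm.
A_s = 0.85 f'_c a b / f_y = 0.85 × 30.1 × 149.66 × 330 / 420 = 3008.5 mm².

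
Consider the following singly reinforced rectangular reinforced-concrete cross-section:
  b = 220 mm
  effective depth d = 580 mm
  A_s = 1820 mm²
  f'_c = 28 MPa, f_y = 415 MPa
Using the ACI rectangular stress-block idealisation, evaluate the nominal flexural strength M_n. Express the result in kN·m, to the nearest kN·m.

M_n ≈ 384 kN·m

T = A_s f_y = 1820 × 415 = 755300 N = 755.3 kN.
From C = T: a = T/(0.85 f'_c b) = 755300/(0.85 × 28 × 220) = 144.25 mm.
M_n = T(d − a/2) = 755.3 kN × (580 − 72.125) mm = 383.60 kN·m.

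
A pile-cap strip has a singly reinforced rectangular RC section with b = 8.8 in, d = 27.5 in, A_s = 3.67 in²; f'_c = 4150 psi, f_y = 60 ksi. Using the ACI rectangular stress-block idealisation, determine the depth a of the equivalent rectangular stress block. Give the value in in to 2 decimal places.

a ≈ 7.09 in

T = A_s f_y = 3.67 × 60 = 220.2 kips.
a = T/(0.85 f'_c b) = 220.2/(0.85 × 4.15 × 8.8) = 7.09 in.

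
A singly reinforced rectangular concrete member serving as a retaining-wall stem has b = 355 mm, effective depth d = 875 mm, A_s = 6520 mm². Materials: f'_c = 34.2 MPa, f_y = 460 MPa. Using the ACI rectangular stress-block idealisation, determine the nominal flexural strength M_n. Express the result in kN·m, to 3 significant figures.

M_n ≈ 2190 kN·m

T = A_s f_y = 6520 × 460 = 2999200 N = 2999.2 kN.
From C = T: a = T/(0.85 f'_c b) = 2999200/(0.85 × 34.2 × 355) = 290.62 mm.
M_n = T(d − a/2) = 2999.2 kN × (875 − 145.31) mm = 2188.49 kN·m.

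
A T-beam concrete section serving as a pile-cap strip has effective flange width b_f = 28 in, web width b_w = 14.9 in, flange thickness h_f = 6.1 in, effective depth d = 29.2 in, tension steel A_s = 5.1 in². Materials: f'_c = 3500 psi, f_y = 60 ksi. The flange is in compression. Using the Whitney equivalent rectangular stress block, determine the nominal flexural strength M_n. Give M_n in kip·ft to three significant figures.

Tension: T = A_s f_y = 5.1 × 60 = 306 kips.
Try a within the flange: a = T/(0.85 f'_c b_f) = 306/(0.85 × 3.5 × 28) = 3.673 in.
Since a = 3.673 ≤ h_f = 6.1 in, the stress block lies entirely in the flange; analyse as a rectangular beam of width b_f.
M_n = T(d − a/2) = 306 × (29.2 − 1.8365) = 8373.2 kip·in.
M_n = 8373.2/12 = 697.77 kip·ft.

M_n ≈ 698 kip·ft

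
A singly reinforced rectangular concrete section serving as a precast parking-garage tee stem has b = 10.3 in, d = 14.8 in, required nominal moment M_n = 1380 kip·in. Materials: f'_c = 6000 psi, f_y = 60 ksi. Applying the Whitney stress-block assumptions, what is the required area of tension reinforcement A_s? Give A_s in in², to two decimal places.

From M_n = 0.85 f'_c a b (d − a/2):
a = d − √(d² − 2M_n/(0.85 f'_c b)) = 14.8 − √(14.8² − 2 × 1380/(0.85 × 6 × 10.3)) = 1.897 in.
A_s = 0.85 f'_c a b / f_y = 0.85 × 6 × 1.897 × 10.3 / 60 = 1.661 in².

A_s ≈ 1.66 in²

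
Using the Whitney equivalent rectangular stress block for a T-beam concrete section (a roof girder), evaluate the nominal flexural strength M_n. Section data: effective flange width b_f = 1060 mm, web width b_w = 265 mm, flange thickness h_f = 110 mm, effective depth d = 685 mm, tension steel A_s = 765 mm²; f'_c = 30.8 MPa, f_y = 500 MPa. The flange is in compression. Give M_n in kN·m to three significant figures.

M_n ≈ 259 kN·m

Tension: T = A_s f_y = 765 × 500 = 382500 N.
Try a within the flange: a = T/(0.85 f'_c b_f) = 382500/(0.85 × 30.8 × 1060) = 13.78 mm.
Since a = 13.78 ≤ h_f = 110 mm, the stress block lies entirely in the flange; analyse as a rectangular beam of width b_f.
M_n = T(d − a/2) = 382500 × (685 − 6.89) = 259.38 × 10⁶ N·mm.
M_n = 259.38 kN·m.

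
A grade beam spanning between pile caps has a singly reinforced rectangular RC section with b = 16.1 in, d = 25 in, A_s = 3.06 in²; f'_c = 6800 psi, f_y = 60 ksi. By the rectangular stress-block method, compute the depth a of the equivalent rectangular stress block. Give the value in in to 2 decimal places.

a ≈ 1.97 in

T = A_s f_y = 3.06 × 60 = 183.6 kips.
a = T/(0.85 f'_c b) = 183.6/(0.85 × 6.8 × 16.1) = 1.97 in.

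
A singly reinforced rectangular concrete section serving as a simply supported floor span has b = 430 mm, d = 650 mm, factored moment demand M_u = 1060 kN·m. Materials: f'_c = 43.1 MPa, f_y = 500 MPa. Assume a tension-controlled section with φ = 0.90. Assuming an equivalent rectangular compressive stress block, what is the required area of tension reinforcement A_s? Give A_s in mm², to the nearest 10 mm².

M_n = M_u/φ = 1060/0.90 = 1177.78 kN·m.
With M_n = 0.85 f'_c a b (d − a/2), solve the quadratic for a:
a = d − √(d² − 2M_n/(0.85 f'_c b)) = 650 − √(650² − 2 × 1177.78×10⁶/(0.85 × 43.1 × 430)) = 127.54 mm.
A_s = 0.85 f'_c a b / f_y = 0.85 × 43.1 × 127.54 × 430 / 500 = 4018.3 mm².

A_s ≈ 4020 mm²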